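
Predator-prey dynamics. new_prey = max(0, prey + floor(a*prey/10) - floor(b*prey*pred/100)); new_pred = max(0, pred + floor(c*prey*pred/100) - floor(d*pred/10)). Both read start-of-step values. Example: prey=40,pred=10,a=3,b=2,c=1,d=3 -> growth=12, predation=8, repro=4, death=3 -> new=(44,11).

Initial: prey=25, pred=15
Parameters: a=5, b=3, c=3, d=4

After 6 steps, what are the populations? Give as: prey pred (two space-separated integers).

Answer: 2 21

Derivation:
Step 1: prey: 25+12-11=26; pred: 15+11-6=20
Step 2: prey: 26+13-15=24; pred: 20+15-8=27
Step 3: prey: 24+12-19=17; pred: 27+19-10=36
Step 4: prey: 17+8-18=7; pred: 36+18-14=40
Step 5: prey: 7+3-8=2; pred: 40+8-16=32
Step 6: prey: 2+1-1=2; pred: 32+1-12=21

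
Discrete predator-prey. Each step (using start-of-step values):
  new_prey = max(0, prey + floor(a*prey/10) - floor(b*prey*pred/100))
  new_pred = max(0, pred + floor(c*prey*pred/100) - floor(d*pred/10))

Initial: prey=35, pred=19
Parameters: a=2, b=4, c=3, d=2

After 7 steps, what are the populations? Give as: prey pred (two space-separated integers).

Step 1: prey: 35+7-26=16; pred: 19+19-3=35
Step 2: prey: 16+3-22=0; pred: 35+16-7=44
Step 3: prey: 0+0-0=0; pred: 44+0-8=36
Step 4: prey: 0+0-0=0; pred: 36+0-7=29
Step 5: prey: 0+0-0=0; pred: 29+0-5=24
Step 6: prey: 0+0-0=0; pred: 24+0-4=20
Step 7: prey: 0+0-0=0; pred: 20+0-4=16

Answer: 0 16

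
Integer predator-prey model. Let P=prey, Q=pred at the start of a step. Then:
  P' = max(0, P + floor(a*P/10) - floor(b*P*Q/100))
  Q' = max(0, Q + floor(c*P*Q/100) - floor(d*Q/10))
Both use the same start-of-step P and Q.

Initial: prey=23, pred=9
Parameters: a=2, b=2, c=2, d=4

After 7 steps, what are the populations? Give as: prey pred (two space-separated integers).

Step 1: prey: 23+4-4=23; pred: 9+4-3=10
Step 2: prey: 23+4-4=23; pred: 10+4-4=10
Step 3: prey: 23+4-4=23; pred: 10+4-4=10
Step 4: prey: 23+4-4=23; pred: 10+4-4=10
Step 5: prey: 23+4-4=23; pred: 10+4-4=10
Step 6: prey: 23+4-4=23; pred: 10+4-4=10
Step 7: prey: 23+4-4=23; pred: 10+4-4=10

Answer: 23 10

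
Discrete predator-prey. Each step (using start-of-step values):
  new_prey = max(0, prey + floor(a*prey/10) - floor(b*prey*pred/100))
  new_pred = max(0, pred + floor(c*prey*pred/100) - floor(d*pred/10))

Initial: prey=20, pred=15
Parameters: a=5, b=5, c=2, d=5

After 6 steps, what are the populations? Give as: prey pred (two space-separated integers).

Answer: 24 3

Derivation:
Step 1: prey: 20+10-15=15; pred: 15+6-7=14
Step 2: prey: 15+7-10=12; pred: 14+4-7=11
Step 3: prey: 12+6-6=12; pred: 11+2-5=8
Step 4: prey: 12+6-4=14; pred: 8+1-4=5
Step 5: prey: 14+7-3=18; pred: 5+1-2=4
Step 6: prey: 18+9-3=24; pred: 4+1-2=3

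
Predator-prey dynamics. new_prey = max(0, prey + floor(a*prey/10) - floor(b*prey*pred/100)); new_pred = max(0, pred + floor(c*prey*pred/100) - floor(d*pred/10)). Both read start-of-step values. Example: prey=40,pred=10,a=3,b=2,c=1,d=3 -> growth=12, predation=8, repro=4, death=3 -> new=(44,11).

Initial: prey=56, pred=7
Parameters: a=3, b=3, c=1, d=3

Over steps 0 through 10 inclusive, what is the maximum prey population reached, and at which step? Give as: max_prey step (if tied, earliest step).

Step 1: prey: 56+16-11=61; pred: 7+3-2=8
Step 2: prey: 61+18-14=65; pred: 8+4-2=10
Step 3: prey: 65+19-19=65; pred: 10+6-3=13
Step 4: prey: 65+19-25=59; pred: 13+8-3=18
Step 5: prey: 59+17-31=45; pred: 18+10-5=23
Step 6: prey: 45+13-31=27; pred: 23+10-6=27
Step 7: prey: 27+8-21=14; pred: 27+7-8=26
Step 8: prey: 14+4-10=8; pred: 26+3-7=22
Step 9: prey: 8+2-5=5; pred: 22+1-6=17
Step 10: prey: 5+1-2=4; pred: 17+0-5=12
Max prey = 65 at step 2

Answer: 65 2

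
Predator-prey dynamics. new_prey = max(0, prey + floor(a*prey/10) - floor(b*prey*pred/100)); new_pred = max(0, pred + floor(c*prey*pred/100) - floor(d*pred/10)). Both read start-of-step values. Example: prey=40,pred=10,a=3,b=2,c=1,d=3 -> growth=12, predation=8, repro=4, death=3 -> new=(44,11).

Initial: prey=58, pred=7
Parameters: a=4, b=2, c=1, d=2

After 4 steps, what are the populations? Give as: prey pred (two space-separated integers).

Step 1: prey: 58+23-8=73; pred: 7+4-1=10
Step 2: prey: 73+29-14=88; pred: 10+7-2=15
Step 3: prey: 88+35-26=97; pred: 15+13-3=25
Step 4: prey: 97+38-48=87; pred: 25+24-5=44

Answer: 87 44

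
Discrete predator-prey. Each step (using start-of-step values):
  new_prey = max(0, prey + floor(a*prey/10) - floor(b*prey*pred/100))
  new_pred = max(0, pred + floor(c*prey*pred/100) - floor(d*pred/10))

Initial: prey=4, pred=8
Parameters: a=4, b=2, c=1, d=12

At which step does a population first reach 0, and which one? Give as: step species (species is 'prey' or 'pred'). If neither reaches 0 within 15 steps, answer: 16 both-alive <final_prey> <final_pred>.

Step 1: prey: 4+1-0=5; pred: 8+0-9=0
First extinction: pred at step 1

Answer: 1 pred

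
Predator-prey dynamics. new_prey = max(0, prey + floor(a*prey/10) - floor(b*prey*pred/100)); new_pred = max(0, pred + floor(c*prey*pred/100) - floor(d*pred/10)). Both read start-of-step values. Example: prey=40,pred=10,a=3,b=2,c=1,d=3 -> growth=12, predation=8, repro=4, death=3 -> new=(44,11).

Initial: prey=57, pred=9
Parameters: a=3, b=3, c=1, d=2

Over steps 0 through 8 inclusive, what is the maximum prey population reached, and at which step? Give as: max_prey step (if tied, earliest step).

Answer: 59 1

Derivation:
Step 1: prey: 57+17-15=59; pred: 9+5-1=13
Step 2: prey: 59+17-23=53; pred: 13+7-2=18
Step 3: prey: 53+15-28=40; pred: 18+9-3=24
Step 4: prey: 40+12-28=24; pred: 24+9-4=29
Step 5: prey: 24+7-20=11; pred: 29+6-5=30
Step 6: prey: 11+3-9=5; pred: 30+3-6=27
Step 7: prey: 5+1-4=2; pred: 27+1-5=23
Step 8: prey: 2+0-1=1; pred: 23+0-4=19
Max prey = 59 at step 1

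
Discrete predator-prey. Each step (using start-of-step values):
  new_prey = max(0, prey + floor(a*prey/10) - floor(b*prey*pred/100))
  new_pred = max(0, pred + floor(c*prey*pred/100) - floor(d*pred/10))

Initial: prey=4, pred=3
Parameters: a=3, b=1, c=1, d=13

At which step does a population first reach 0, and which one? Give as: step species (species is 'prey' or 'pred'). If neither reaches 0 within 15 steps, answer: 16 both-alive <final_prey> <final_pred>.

Step 1: prey: 4+1-0=5; pred: 3+0-3=0
First extinction: pred at step 1

Answer: 1 pred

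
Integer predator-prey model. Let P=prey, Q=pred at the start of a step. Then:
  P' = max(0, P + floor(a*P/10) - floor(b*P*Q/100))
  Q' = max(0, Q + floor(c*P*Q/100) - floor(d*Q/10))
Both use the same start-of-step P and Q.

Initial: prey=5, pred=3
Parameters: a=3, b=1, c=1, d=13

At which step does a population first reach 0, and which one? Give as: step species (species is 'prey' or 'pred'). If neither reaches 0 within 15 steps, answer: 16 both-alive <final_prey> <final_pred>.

Step 1: prey: 5+1-0=6; pred: 3+0-3=0
First extinction: pred at step 1

Answer: 1 pred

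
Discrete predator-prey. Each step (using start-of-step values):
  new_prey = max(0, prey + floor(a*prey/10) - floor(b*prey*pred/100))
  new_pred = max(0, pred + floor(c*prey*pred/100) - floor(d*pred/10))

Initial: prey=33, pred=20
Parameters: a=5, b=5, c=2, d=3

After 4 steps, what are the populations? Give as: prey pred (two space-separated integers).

Answer: 0 14

Derivation:
Step 1: prey: 33+16-33=16; pred: 20+13-6=27
Step 2: prey: 16+8-21=3; pred: 27+8-8=27
Step 3: prey: 3+1-4=0; pred: 27+1-8=20
Step 4: prey: 0+0-0=0; pred: 20+0-6=14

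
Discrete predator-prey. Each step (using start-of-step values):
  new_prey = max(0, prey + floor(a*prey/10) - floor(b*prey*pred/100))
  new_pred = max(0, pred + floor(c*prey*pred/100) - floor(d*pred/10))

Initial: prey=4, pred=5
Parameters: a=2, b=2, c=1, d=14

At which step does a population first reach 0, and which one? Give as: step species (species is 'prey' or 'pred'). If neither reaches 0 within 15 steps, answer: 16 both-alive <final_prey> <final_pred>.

Step 1: prey: 4+0-0=4; pred: 5+0-7=0
First extinction: pred at step 1

Answer: 1 pred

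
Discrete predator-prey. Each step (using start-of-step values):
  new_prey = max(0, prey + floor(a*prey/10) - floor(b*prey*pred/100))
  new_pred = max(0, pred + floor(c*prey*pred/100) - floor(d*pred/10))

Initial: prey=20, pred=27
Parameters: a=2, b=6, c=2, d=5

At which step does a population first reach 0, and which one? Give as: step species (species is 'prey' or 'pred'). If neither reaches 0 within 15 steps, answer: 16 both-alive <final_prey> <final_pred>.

Answer: 1 prey

Derivation:
Step 1: prey: 20+4-32=0; pred: 27+10-13=24
First extinction: prey at step 1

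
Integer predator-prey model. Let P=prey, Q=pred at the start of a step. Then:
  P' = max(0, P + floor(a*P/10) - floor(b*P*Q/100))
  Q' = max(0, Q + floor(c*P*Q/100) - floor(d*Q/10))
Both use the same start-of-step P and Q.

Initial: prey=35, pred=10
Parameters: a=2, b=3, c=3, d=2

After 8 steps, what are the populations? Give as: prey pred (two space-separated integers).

Step 1: prey: 35+7-10=32; pred: 10+10-2=18
Step 2: prey: 32+6-17=21; pred: 18+17-3=32
Step 3: prey: 21+4-20=5; pred: 32+20-6=46
Step 4: prey: 5+1-6=0; pred: 46+6-9=43
Step 5: prey: 0+0-0=0; pred: 43+0-8=35
Step 6: prey: 0+0-0=0; pred: 35+0-7=28
Step 7: prey: 0+0-0=0; pred: 28+0-5=23
Step 8: prey: 0+0-0=0; pred: 23+0-4=19

Answer: 0 19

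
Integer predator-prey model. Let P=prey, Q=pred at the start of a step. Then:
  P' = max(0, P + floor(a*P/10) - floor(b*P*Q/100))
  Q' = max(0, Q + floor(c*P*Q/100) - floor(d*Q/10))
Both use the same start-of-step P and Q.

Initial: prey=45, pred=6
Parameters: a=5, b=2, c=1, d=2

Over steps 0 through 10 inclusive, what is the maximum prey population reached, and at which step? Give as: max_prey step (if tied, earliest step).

Step 1: prey: 45+22-5=62; pred: 6+2-1=7
Step 2: prey: 62+31-8=85; pred: 7+4-1=10
Step 3: prey: 85+42-17=110; pred: 10+8-2=16
Step 4: prey: 110+55-35=130; pred: 16+17-3=30
Step 5: prey: 130+65-78=117; pred: 30+39-6=63
Step 6: prey: 117+58-147=28; pred: 63+73-12=124
Step 7: prey: 28+14-69=0; pred: 124+34-24=134
Step 8: prey: 0+0-0=0; pred: 134+0-26=108
Step 9: prey: 0+0-0=0; pred: 108+0-21=87
Step 10: prey: 0+0-0=0; pred: 87+0-17=70
Max prey = 130 at step 4

Answer: 130 4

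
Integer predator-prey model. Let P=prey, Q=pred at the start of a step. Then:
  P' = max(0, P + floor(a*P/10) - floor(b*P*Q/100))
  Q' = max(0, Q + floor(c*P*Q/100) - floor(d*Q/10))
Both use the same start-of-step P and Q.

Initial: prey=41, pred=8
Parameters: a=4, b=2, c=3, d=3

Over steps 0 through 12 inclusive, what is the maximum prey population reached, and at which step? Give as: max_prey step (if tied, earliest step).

Step 1: prey: 41+16-6=51; pred: 8+9-2=15
Step 2: prey: 51+20-15=56; pred: 15+22-4=33
Step 3: prey: 56+22-36=42; pred: 33+55-9=79
Step 4: prey: 42+16-66=0; pred: 79+99-23=155
Step 5: prey: 0+0-0=0; pred: 155+0-46=109
Step 6: prey: 0+0-0=0; pred: 109+0-32=77
Step 7: prey: 0+0-0=0; pred: 77+0-23=54
Step 8: prey: 0+0-0=0; pred: 54+0-16=38
Step 9: prey: 0+0-0=0; pred: 38+0-11=27
Step 10: prey: 0+0-0=0; pred: 27+0-8=19
Step 11: prey: 0+0-0=0; pred: 19+0-5=14
Step 12: prey: 0+0-0=0; pred: 14+0-4=10
Max prey = 56 at step 2

Answer: 56 2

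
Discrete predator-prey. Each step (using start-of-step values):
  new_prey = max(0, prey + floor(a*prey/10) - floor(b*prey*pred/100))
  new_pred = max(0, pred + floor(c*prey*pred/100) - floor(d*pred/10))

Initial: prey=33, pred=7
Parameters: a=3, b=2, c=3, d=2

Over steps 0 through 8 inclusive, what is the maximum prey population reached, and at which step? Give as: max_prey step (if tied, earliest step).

Step 1: prey: 33+9-4=38; pred: 7+6-1=12
Step 2: prey: 38+11-9=40; pred: 12+13-2=23
Step 3: prey: 40+12-18=34; pred: 23+27-4=46
Step 4: prey: 34+10-31=13; pred: 46+46-9=83
Step 5: prey: 13+3-21=0; pred: 83+32-16=99
Step 6: prey: 0+0-0=0; pred: 99+0-19=80
Step 7: prey: 0+0-0=0; pred: 80+0-16=64
Step 8: prey: 0+0-0=0; pred: 64+0-12=52
Max prey = 40 at step 2

Answer: 40 2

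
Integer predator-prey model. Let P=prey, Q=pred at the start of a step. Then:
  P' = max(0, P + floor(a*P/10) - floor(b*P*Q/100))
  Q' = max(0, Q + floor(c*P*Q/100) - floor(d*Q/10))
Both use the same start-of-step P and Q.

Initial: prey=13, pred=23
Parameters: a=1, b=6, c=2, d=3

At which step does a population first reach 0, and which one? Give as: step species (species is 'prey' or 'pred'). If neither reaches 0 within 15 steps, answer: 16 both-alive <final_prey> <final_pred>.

Answer: 1 prey

Derivation:
Step 1: prey: 13+1-17=0; pred: 23+5-6=22
First extinction: prey at step 1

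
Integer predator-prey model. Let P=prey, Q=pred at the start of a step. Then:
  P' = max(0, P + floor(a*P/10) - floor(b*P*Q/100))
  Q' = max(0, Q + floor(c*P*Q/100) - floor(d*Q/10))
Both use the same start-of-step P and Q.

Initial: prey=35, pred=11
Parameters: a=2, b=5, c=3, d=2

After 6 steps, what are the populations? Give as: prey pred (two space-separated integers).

Step 1: prey: 35+7-19=23; pred: 11+11-2=20
Step 2: prey: 23+4-23=4; pred: 20+13-4=29
Step 3: prey: 4+0-5=0; pred: 29+3-5=27
Step 4: prey: 0+0-0=0; pred: 27+0-5=22
Step 5: prey: 0+0-0=0; pred: 22+0-4=18
Step 6: prey: 0+0-0=0; pred: 18+0-3=15

Answer: 0 15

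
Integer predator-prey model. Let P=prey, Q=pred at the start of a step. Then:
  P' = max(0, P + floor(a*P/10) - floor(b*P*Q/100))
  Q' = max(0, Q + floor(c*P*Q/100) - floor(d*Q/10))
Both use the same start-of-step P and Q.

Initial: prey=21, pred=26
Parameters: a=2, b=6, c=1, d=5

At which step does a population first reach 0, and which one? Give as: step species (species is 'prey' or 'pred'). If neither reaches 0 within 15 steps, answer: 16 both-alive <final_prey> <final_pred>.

Answer: 1 prey

Derivation:
Step 1: prey: 21+4-32=0; pred: 26+5-13=18
First extinction: prey at step 1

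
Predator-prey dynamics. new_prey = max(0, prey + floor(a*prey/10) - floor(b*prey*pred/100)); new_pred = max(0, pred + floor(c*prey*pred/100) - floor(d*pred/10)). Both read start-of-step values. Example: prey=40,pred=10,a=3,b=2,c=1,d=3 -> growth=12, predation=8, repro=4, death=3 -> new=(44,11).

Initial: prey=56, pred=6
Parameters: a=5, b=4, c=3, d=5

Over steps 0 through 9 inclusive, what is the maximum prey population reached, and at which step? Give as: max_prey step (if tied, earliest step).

Answer: 71 1

Derivation:
Step 1: prey: 56+28-13=71; pred: 6+10-3=13
Step 2: prey: 71+35-36=70; pred: 13+27-6=34
Step 3: prey: 70+35-95=10; pred: 34+71-17=88
Step 4: prey: 10+5-35=0; pred: 88+26-44=70
Step 5: prey: 0+0-0=0; pred: 70+0-35=35
Step 6: prey: 0+0-0=0; pred: 35+0-17=18
Step 7: prey: 0+0-0=0; pred: 18+0-9=9
Step 8: prey: 0+0-0=0; pred: 9+0-4=5
Step 9: prey: 0+0-0=0; pred: 5+0-2=3
Max prey = 71 at step 1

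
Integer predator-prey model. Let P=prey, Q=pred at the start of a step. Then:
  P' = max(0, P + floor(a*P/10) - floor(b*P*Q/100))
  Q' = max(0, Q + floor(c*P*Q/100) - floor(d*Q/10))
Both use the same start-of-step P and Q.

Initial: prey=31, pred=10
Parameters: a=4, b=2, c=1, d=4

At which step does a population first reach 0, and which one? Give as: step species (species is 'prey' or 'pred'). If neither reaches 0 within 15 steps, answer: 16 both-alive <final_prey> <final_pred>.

Answer: 16 both-alive 1 7

Derivation:
Step 1: prey: 31+12-6=37; pred: 10+3-4=9
Step 2: prey: 37+14-6=45; pred: 9+3-3=9
Step 3: prey: 45+18-8=55; pred: 9+4-3=10
Step 4: prey: 55+22-11=66; pred: 10+5-4=11
Step 5: prey: 66+26-14=78; pred: 11+7-4=14
Step 6: prey: 78+31-21=88; pred: 14+10-5=19
Step 7: prey: 88+35-33=90; pred: 19+16-7=28
Step 8: prey: 90+36-50=76; pred: 28+25-11=42
Step 9: prey: 76+30-63=43; pred: 42+31-16=57
Step 10: prey: 43+17-49=11; pred: 57+24-22=59
Step 11: prey: 11+4-12=3; pred: 59+6-23=42
Step 12: prey: 3+1-2=2; pred: 42+1-16=27
Step 13: prey: 2+0-1=1; pred: 27+0-10=17
Step 14: prey: 1+0-0=1; pred: 17+0-6=11
Step 15: prey: 1+0-0=1; pred: 11+0-4=7
No extinction within 15 steps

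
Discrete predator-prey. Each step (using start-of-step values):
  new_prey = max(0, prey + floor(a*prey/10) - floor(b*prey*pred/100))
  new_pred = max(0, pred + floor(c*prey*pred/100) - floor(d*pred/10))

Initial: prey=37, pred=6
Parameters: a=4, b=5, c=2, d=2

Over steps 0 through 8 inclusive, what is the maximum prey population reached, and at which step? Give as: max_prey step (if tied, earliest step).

Step 1: prey: 37+14-11=40; pred: 6+4-1=9
Step 2: prey: 40+16-18=38; pred: 9+7-1=15
Step 3: prey: 38+15-28=25; pred: 15+11-3=23
Step 4: prey: 25+10-28=7; pred: 23+11-4=30
Step 5: prey: 7+2-10=0; pred: 30+4-6=28
Step 6: prey: 0+0-0=0; pred: 28+0-5=23
Step 7: prey: 0+0-0=0; pred: 23+0-4=19
Step 8: prey: 0+0-0=0; pred: 19+0-3=16
Max prey = 40 at step 1

Answer: 40 1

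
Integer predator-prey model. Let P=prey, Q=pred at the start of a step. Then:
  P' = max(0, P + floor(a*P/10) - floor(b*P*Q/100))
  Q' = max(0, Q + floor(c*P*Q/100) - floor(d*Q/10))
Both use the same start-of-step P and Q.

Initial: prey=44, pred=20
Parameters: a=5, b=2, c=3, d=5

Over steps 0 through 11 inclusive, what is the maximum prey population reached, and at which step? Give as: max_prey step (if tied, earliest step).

Step 1: prey: 44+22-17=49; pred: 20+26-10=36
Step 2: prey: 49+24-35=38; pred: 36+52-18=70
Step 3: prey: 38+19-53=4; pred: 70+79-35=114
Step 4: prey: 4+2-9=0; pred: 114+13-57=70
Step 5: prey: 0+0-0=0; pred: 70+0-35=35
Step 6: prey: 0+0-0=0; pred: 35+0-17=18
Step 7: prey: 0+0-0=0; pred: 18+0-9=9
Step 8: prey: 0+0-0=0; pred: 9+0-4=5
Step 9: prey: 0+0-0=0; pred: 5+0-2=3
Step 10: prey: 0+0-0=0; pred: 3+0-1=2
Step 11: prey: 0+0-0=0; pred: 2+0-1=1
Max prey = 49 at step 1

Answer: 49 1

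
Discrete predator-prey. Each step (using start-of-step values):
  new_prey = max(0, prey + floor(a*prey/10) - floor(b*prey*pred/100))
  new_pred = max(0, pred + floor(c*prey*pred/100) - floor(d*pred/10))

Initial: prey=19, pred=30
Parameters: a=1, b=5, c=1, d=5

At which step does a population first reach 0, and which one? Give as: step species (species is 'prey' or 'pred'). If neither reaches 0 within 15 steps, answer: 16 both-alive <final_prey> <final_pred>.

Step 1: prey: 19+1-28=0; pred: 30+5-15=20
First extinction: prey at step 1

Answer: 1 prey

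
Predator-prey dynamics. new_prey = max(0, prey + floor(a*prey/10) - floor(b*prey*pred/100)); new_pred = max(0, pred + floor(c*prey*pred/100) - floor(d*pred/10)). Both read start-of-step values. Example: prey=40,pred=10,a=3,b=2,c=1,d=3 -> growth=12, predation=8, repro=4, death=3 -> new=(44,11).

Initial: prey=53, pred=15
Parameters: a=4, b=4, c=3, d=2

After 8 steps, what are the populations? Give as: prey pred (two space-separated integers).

Step 1: prey: 53+21-31=43; pred: 15+23-3=35
Step 2: prey: 43+17-60=0; pred: 35+45-7=73
Step 3: prey: 0+0-0=0; pred: 73+0-14=59
Step 4: prey: 0+0-0=0; pred: 59+0-11=48
Step 5: prey: 0+0-0=0; pred: 48+0-9=39
Step 6: prey: 0+0-0=0; pred: 39+0-7=32
Step 7: prey: 0+0-0=0; pred: 32+0-6=26
Step 8: prey: 0+0-0=0; pred: 26+0-5=21

Answer: 0 21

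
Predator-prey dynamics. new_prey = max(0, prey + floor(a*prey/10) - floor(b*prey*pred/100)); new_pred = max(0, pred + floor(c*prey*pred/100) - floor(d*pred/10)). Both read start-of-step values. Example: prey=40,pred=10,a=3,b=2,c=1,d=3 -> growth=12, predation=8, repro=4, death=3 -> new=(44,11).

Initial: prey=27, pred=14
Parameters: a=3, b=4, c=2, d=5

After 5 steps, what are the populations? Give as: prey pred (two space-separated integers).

Answer: 11 5

Derivation:
Step 1: prey: 27+8-15=20; pred: 14+7-7=14
Step 2: prey: 20+6-11=15; pred: 14+5-7=12
Step 3: prey: 15+4-7=12; pred: 12+3-6=9
Step 4: prey: 12+3-4=11; pred: 9+2-4=7
Step 5: prey: 11+3-3=11; pred: 7+1-3=5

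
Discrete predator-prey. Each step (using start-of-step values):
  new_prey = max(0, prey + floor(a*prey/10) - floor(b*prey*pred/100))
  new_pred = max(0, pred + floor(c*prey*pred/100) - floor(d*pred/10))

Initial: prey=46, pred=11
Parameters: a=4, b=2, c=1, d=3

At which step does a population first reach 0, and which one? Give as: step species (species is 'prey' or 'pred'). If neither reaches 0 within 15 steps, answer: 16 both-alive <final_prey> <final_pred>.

Step 1: prey: 46+18-10=54; pred: 11+5-3=13
Step 2: prey: 54+21-14=61; pred: 13+7-3=17
Step 3: prey: 61+24-20=65; pred: 17+10-5=22
Step 4: prey: 65+26-28=63; pred: 22+14-6=30
Step 5: prey: 63+25-37=51; pred: 30+18-9=39
Step 6: prey: 51+20-39=32; pred: 39+19-11=47
Step 7: prey: 32+12-30=14; pred: 47+15-14=48
Step 8: prey: 14+5-13=6; pred: 48+6-14=40
Step 9: prey: 6+2-4=4; pred: 40+2-12=30
Step 10: prey: 4+1-2=3; pred: 30+1-9=22
Step 11: prey: 3+1-1=3; pred: 22+0-6=16
Step 12: prey: 3+1-0=4; pred: 16+0-4=12
Step 13: prey: 4+1-0=5; pred: 12+0-3=9
Step 14: prey: 5+2-0=7; pred: 9+0-2=7
Step 15: prey: 7+2-0=9; pred: 7+0-2=5
No extinction within 15 steps

Answer: 16 both-alive 9 5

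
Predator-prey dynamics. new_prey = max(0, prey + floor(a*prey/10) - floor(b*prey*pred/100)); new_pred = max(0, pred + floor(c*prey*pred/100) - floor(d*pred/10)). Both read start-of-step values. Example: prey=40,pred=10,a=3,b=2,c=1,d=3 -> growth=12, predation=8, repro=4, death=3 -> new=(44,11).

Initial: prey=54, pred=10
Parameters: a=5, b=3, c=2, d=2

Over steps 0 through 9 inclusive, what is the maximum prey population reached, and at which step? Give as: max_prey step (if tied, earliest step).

Step 1: prey: 54+27-16=65; pred: 10+10-2=18
Step 2: prey: 65+32-35=62; pred: 18+23-3=38
Step 3: prey: 62+31-70=23; pred: 38+47-7=78
Step 4: prey: 23+11-53=0; pred: 78+35-15=98
Step 5: prey: 0+0-0=0; pred: 98+0-19=79
Step 6: prey: 0+0-0=0; pred: 79+0-15=64
Step 7: prey: 0+0-0=0; pred: 64+0-12=52
Step 8: prey: 0+0-0=0; pred: 52+0-10=42
Step 9: prey: 0+0-0=0; pred: 42+0-8=34
Max prey = 65 at step 1

Answer: 65 1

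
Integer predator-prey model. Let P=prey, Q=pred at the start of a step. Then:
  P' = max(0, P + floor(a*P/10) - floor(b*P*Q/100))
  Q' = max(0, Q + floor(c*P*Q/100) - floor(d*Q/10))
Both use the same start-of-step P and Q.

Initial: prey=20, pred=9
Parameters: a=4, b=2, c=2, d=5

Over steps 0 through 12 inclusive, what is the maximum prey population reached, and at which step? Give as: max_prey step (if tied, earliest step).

Step 1: prey: 20+8-3=25; pred: 9+3-4=8
Step 2: prey: 25+10-4=31; pred: 8+4-4=8
Step 3: prey: 31+12-4=39; pred: 8+4-4=8
Step 4: prey: 39+15-6=48; pred: 8+6-4=10
Step 5: prey: 48+19-9=58; pred: 10+9-5=14
Step 6: prey: 58+23-16=65; pred: 14+16-7=23
Step 7: prey: 65+26-29=62; pred: 23+29-11=41
Step 8: prey: 62+24-50=36; pred: 41+50-20=71
Step 9: prey: 36+14-51=0; pred: 71+51-35=87
Step 10: prey: 0+0-0=0; pred: 87+0-43=44
Step 11: prey: 0+0-0=0; pred: 44+0-22=22
Step 12: prey: 0+0-0=0; pred: 22+0-11=11
Max prey = 65 at step 6

Answer: 65 6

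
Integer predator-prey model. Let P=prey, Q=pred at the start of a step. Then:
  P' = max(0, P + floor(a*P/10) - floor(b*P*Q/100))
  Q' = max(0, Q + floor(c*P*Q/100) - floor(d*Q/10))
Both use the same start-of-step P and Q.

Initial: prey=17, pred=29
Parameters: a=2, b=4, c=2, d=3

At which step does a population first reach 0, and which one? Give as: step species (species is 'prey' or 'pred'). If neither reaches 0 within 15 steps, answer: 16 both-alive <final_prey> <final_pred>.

Step 1: prey: 17+3-19=1; pred: 29+9-8=30
Step 2: prey: 1+0-1=0; pred: 30+0-9=21
First extinction: prey at step 2

Answer: 2 prey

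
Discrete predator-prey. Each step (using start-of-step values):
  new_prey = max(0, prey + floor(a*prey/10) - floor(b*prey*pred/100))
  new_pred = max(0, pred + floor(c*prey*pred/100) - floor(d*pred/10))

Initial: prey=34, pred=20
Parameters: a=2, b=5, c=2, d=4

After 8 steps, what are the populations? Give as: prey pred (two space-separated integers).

Step 1: prey: 34+6-34=6; pred: 20+13-8=25
Step 2: prey: 6+1-7=0; pred: 25+3-10=18
Step 3: prey: 0+0-0=0; pred: 18+0-7=11
Step 4: prey: 0+0-0=0; pred: 11+0-4=7
Step 5: prey: 0+0-0=0; pred: 7+0-2=5
Step 6: prey: 0+0-0=0; pred: 5+0-2=3
Step 7: prey: 0+0-0=0; pred: 3+0-1=2
Step 8: prey: 0+0-0=0; pred: 2+0-0=2

Answer: 0 2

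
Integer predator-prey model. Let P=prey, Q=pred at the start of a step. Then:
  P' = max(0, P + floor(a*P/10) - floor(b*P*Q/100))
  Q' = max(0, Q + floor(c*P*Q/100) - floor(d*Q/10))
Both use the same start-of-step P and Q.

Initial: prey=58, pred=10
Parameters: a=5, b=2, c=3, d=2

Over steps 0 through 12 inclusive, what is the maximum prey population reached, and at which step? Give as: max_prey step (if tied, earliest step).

Step 1: prey: 58+29-11=76; pred: 10+17-2=25
Step 2: prey: 76+38-38=76; pred: 25+57-5=77
Step 3: prey: 76+38-117=0; pred: 77+175-15=237
Step 4: prey: 0+0-0=0; pred: 237+0-47=190
Step 5: prey: 0+0-0=0; pred: 190+0-38=152
Step 6: prey: 0+0-0=0; pred: 152+0-30=122
Step 7: prey: 0+0-0=0; pred: 122+0-24=98
Step 8: prey: 0+0-0=0; pred: 98+0-19=79
Step 9: prey: 0+0-0=0; pred: 79+0-15=64
Step 10: prey: 0+0-0=0; pred: 64+0-12=52
Step 11: prey: 0+0-0=0; pred: 52+0-10=42
Step 12: prey: 0+0-0=0; pred: 42+0-8=34
Max prey = 76 at step 1

Answer: 76 1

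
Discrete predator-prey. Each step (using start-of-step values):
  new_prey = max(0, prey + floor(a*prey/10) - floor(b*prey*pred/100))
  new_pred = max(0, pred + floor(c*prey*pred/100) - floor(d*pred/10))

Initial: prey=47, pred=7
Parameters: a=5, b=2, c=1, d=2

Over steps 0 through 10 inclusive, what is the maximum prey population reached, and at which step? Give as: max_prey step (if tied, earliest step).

Answer: 111 4

Derivation:
Step 1: prey: 47+23-6=64; pred: 7+3-1=9
Step 2: prey: 64+32-11=85; pred: 9+5-1=13
Step 3: prey: 85+42-22=105; pred: 13+11-2=22
Step 4: prey: 105+52-46=111; pred: 22+23-4=41
Step 5: prey: 111+55-91=75; pred: 41+45-8=78
Step 6: prey: 75+37-117=0; pred: 78+58-15=121
Step 7: prey: 0+0-0=0; pred: 121+0-24=97
Step 8: prey: 0+0-0=0; pred: 97+0-19=78
Step 9: prey: 0+0-0=0; pred: 78+0-15=63
Step 10: prey: 0+0-0=0; pred: 63+0-12=51
Max prey = 111 at step 4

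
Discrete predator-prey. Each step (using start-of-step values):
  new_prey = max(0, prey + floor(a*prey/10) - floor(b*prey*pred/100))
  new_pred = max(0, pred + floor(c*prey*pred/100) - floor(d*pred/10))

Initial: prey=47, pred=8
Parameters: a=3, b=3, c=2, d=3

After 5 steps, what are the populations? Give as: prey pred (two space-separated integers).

Answer: 0 38

Derivation:
Step 1: prey: 47+14-11=50; pred: 8+7-2=13
Step 2: prey: 50+15-19=46; pred: 13+13-3=23
Step 3: prey: 46+13-31=28; pred: 23+21-6=38
Step 4: prey: 28+8-31=5; pred: 38+21-11=48
Step 5: prey: 5+1-7=0; pred: 48+4-14=38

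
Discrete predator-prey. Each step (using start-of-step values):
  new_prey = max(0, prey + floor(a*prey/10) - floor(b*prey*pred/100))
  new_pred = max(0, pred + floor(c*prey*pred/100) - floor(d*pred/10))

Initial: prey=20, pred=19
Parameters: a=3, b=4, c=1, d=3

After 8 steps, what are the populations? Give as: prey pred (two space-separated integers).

Answer: 7 3

Derivation:
Step 1: prey: 20+6-15=11; pred: 19+3-5=17
Step 2: prey: 11+3-7=7; pred: 17+1-5=13
Step 3: prey: 7+2-3=6; pred: 13+0-3=10
Step 4: prey: 6+1-2=5; pred: 10+0-3=7
Step 5: prey: 5+1-1=5; pred: 7+0-2=5
Step 6: prey: 5+1-1=5; pred: 5+0-1=4
Step 7: prey: 5+1-0=6; pred: 4+0-1=3
Step 8: prey: 6+1-0=7; pred: 3+0-0=3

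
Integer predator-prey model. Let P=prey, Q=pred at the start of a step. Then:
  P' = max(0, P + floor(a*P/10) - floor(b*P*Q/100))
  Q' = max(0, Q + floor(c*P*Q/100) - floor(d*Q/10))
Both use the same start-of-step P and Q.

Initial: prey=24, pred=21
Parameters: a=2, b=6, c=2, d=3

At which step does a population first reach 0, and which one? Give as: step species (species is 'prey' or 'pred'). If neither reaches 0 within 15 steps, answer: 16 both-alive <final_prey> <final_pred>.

Answer: 1 prey

Derivation:
Step 1: prey: 24+4-30=0; pred: 21+10-6=25
First extinction: prey at step 1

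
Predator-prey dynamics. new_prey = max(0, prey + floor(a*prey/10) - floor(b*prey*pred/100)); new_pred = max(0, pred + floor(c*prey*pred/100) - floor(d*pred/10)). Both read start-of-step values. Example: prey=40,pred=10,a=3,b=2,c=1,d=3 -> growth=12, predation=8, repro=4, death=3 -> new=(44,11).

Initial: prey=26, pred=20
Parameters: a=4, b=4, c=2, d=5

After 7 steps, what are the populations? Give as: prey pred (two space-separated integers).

Step 1: prey: 26+10-20=16; pred: 20+10-10=20
Step 2: prey: 16+6-12=10; pred: 20+6-10=16
Step 3: prey: 10+4-6=8; pred: 16+3-8=11
Step 4: prey: 8+3-3=8; pred: 11+1-5=7
Step 5: prey: 8+3-2=9; pred: 7+1-3=5
Step 6: prey: 9+3-1=11; pred: 5+0-2=3
Step 7: prey: 11+4-1=14; pred: 3+0-1=2

Answer: 14 2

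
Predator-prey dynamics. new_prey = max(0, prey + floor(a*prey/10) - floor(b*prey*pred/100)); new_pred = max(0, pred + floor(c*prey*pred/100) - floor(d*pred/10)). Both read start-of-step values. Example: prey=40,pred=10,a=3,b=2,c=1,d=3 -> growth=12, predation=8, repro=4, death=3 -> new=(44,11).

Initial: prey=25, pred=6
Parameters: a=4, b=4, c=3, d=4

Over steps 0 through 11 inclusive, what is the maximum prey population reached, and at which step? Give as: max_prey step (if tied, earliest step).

Answer: 31 2

Derivation:
Step 1: prey: 25+10-6=29; pred: 6+4-2=8
Step 2: prey: 29+11-9=31; pred: 8+6-3=11
Step 3: prey: 31+12-13=30; pred: 11+10-4=17
Step 4: prey: 30+12-20=22; pred: 17+15-6=26
Step 5: prey: 22+8-22=8; pred: 26+17-10=33
Step 6: prey: 8+3-10=1; pred: 33+7-13=27
Step 7: prey: 1+0-1=0; pred: 27+0-10=17
Step 8: prey: 0+0-0=0; pred: 17+0-6=11
Step 9: prey: 0+0-0=0; pred: 11+0-4=7
Step 10: prey: 0+0-0=0; pred: 7+0-2=5
Step 11: prey: 0+0-0=0; pred: 5+0-2=3
Max prey = 31 at step 2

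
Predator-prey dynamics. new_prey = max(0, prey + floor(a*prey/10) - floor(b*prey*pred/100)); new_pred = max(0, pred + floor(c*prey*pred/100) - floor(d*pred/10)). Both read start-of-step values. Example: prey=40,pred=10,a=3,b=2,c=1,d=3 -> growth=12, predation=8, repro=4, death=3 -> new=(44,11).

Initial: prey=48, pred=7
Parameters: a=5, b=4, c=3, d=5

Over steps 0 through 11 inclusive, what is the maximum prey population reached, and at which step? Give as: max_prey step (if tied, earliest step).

Answer: 59 1

Derivation:
Step 1: prey: 48+24-13=59; pred: 7+10-3=14
Step 2: prey: 59+29-33=55; pred: 14+24-7=31
Step 3: prey: 55+27-68=14; pred: 31+51-15=67
Step 4: prey: 14+7-37=0; pred: 67+28-33=62
Step 5: prey: 0+0-0=0; pred: 62+0-31=31
Step 6: prey: 0+0-0=0; pred: 31+0-15=16
Step 7: prey: 0+0-0=0; pred: 16+0-8=8
Step 8: prey: 0+0-0=0; pred: 8+0-4=4
Step 9: prey: 0+0-0=0; pred: 4+0-2=2
Step 10: prey: 0+0-0=0; pred: 2+0-1=1
Step 11: prey: 0+0-0=0; pred: 1+0-0=1
Max prey = 59 at step 1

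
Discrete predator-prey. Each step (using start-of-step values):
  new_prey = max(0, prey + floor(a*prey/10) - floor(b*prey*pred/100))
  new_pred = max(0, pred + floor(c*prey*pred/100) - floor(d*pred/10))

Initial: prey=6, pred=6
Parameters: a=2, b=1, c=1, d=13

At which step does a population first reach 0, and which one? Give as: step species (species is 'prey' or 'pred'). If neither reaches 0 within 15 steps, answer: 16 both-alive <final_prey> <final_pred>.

Step 1: prey: 6+1-0=7; pred: 6+0-7=0
First extinction: pred at step 1

Answer: 1 pred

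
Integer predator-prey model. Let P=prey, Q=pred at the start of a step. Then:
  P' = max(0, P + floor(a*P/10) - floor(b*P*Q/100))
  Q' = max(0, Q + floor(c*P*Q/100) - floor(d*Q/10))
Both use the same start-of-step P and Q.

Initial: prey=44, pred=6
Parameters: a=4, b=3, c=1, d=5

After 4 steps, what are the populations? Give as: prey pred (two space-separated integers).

Answer: 102 7

Derivation:
Step 1: prey: 44+17-7=54; pred: 6+2-3=5
Step 2: prey: 54+21-8=67; pred: 5+2-2=5
Step 3: prey: 67+26-10=83; pred: 5+3-2=6
Step 4: prey: 83+33-14=102; pred: 6+4-3=7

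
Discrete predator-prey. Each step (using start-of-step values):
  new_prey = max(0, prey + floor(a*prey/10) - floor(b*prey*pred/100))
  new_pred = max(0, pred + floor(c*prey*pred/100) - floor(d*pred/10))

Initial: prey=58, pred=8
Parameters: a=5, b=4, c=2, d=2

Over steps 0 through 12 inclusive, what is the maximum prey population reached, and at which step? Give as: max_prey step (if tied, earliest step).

Step 1: prey: 58+29-18=69; pred: 8+9-1=16
Step 2: prey: 69+34-44=59; pred: 16+22-3=35
Step 3: prey: 59+29-82=6; pred: 35+41-7=69
Step 4: prey: 6+3-16=0; pred: 69+8-13=64
Step 5: prey: 0+0-0=0; pred: 64+0-12=52
Step 6: prey: 0+0-0=0; pred: 52+0-10=42
Step 7: prey: 0+0-0=0; pred: 42+0-8=34
Step 8: prey: 0+0-0=0; pred: 34+0-6=28
Step 9: prey: 0+0-0=0; pred: 28+0-5=23
Step 10: prey: 0+0-0=0; pred: 23+0-4=19
Step 11: prey: 0+0-0=0; pred: 19+0-3=16
Step 12: prey: 0+0-0=0; pred: 16+0-3=13
Max prey = 69 at step 1

Answer: 69 1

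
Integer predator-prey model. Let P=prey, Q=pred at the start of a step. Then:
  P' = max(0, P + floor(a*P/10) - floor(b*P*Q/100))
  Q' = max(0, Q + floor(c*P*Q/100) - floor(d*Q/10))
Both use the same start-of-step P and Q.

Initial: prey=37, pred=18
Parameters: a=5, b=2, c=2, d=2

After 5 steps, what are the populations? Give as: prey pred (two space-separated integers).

Step 1: prey: 37+18-13=42; pred: 18+13-3=28
Step 2: prey: 42+21-23=40; pred: 28+23-5=46
Step 3: prey: 40+20-36=24; pred: 46+36-9=73
Step 4: prey: 24+12-35=1; pred: 73+35-14=94
Step 5: prey: 1+0-1=0; pred: 94+1-18=77

Answer: 0 77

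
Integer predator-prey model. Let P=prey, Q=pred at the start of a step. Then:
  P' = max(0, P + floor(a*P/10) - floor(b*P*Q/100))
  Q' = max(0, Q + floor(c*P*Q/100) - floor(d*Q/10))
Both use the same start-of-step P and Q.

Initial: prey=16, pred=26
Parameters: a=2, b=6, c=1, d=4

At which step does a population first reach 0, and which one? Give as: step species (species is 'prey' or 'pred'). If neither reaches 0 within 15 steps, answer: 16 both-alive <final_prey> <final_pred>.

Answer: 1 prey

Derivation:
Step 1: prey: 16+3-24=0; pred: 26+4-10=20
First extinction: prey at step 1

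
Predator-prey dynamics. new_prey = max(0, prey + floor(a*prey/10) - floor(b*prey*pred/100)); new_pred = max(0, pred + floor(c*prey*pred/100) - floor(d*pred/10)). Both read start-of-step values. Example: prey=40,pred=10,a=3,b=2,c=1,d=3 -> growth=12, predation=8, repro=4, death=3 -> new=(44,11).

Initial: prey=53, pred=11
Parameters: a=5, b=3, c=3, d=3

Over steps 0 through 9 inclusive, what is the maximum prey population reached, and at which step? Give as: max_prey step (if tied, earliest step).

Step 1: prey: 53+26-17=62; pred: 11+17-3=25
Step 2: prey: 62+31-46=47; pred: 25+46-7=64
Step 3: prey: 47+23-90=0; pred: 64+90-19=135
Step 4: prey: 0+0-0=0; pred: 135+0-40=95
Step 5: prey: 0+0-0=0; pred: 95+0-28=67
Step 6: prey: 0+0-0=0; pred: 67+0-20=47
Step 7: prey: 0+0-0=0; pred: 47+0-14=33
Step 8: prey: 0+0-0=0; pred: 33+0-9=24
Step 9: prey: 0+0-0=0; pred: 24+0-7=17
Max prey = 62 at step 1

Answer: 62 1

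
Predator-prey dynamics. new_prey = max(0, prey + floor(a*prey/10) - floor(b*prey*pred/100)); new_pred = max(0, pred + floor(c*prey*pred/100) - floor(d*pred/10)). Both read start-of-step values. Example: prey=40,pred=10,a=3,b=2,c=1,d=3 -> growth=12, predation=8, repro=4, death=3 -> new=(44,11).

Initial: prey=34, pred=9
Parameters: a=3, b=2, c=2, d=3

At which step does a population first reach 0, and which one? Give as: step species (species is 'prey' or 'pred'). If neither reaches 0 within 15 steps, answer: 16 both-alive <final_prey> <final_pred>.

Step 1: prey: 34+10-6=38; pred: 9+6-2=13
Step 2: prey: 38+11-9=40; pred: 13+9-3=19
Step 3: prey: 40+12-15=37; pred: 19+15-5=29
Step 4: prey: 37+11-21=27; pred: 29+21-8=42
Step 5: prey: 27+8-22=13; pred: 42+22-12=52
Step 6: prey: 13+3-13=3; pred: 52+13-15=50
Step 7: prey: 3+0-3=0; pred: 50+3-15=38
First extinction: prey at step 7

Answer: 7 prey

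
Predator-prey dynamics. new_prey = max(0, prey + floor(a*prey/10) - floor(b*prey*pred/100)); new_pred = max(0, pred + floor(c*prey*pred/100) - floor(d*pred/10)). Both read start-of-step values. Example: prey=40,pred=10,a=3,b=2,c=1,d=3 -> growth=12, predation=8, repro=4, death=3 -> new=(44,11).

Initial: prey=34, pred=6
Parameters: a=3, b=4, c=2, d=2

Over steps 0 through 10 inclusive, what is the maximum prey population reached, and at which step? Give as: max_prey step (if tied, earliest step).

Answer: 36 1

Derivation:
Step 1: prey: 34+10-8=36; pred: 6+4-1=9
Step 2: prey: 36+10-12=34; pred: 9+6-1=14
Step 3: prey: 34+10-19=25; pred: 14+9-2=21
Step 4: prey: 25+7-21=11; pred: 21+10-4=27
Step 5: prey: 11+3-11=3; pred: 27+5-5=27
Step 6: prey: 3+0-3=0; pred: 27+1-5=23
Step 7: prey: 0+0-0=0; pred: 23+0-4=19
Step 8: prey: 0+0-0=0; pred: 19+0-3=16
Step 9: prey: 0+0-0=0; pred: 16+0-3=13
Step 10: prey: 0+0-0=0; pred: 13+0-2=11
Max prey = 36 at step 1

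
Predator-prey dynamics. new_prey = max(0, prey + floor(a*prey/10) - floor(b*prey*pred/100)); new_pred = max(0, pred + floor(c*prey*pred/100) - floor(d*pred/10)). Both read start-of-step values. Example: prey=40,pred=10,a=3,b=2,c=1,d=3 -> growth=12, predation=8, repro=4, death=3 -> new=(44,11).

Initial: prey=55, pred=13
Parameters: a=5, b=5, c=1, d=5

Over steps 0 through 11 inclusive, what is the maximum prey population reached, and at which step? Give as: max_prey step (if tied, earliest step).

Answer: 109 11

Derivation:
Step 1: prey: 55+27-35=47; pred: 13+7-6=14
Step 2: prey: 47+23-32=38; pred: 14+6-7=13
Step 3: prey: 38+19-24=33; pred: 13+4-6=11
Step 4: prey: 33+16-18=31; pred: 11+3-5=9
Step 5: prey: 31+15-13=33; pred: 9+2-4=7
Step 6: prey: 33+16-11=38; pred: 7+2-3=6
Step 7: prey: 38+19-11=46; pred: 6+2-3=5
Step 8: prey: 46+23-11=58; pred: 5+2-2=5
Step 9: prey: 58+29-14=73; pred: 5+2-2=5
Step 10: prey: 73+36-18=91; pred: 5+3-2=6
Step 11: prey: 91+45-27=109; pred: 6+5-3=8
Max prey = 109 at step 11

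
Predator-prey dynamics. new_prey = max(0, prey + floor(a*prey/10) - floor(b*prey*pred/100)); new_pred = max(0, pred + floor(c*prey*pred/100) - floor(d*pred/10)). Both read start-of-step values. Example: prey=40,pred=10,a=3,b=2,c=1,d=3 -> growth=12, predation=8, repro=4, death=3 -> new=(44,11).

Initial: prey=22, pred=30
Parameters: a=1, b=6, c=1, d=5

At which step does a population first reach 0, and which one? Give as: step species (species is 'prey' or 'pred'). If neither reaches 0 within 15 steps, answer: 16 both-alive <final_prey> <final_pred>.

Step 1: prey: 22+2-39=0; pred: 30+6-15=21
First extinction: prey at step 1

Answer: 1 prey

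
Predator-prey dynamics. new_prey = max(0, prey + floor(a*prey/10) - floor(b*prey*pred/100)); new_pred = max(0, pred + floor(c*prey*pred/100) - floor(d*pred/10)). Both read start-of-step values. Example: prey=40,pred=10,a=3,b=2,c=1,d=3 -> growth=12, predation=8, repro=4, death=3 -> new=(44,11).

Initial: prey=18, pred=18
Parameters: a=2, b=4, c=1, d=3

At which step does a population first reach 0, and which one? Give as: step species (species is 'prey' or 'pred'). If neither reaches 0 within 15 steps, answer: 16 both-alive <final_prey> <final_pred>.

Answer: 16 both-alive 3 3

Derivation:
Step 1: prey: 18+3-12=9; pred: 18+3-5=16
Step 2: prey: 9+1-5=5; pred: 16+1-4=13
Step 3: prey: 5+1-2=4; pred: 13+0-3=10
Step 4: prey: 4+0-1=3; pred: 10+0-3=7
Step 5: prey: 3+0-0=3; pred: 7+0-2=5
Step 6: prey: 3+0-0=3; pred: 5+0-1=4
Step 7: prey: 3+0-0=3; pred: 4+0-1=3
Step 8: prey: 3+0-0=3; pred: 3+0-0=3
Steps 9-15: state stable at prey=3, pred=3 (no change)
No extinction within 15 steps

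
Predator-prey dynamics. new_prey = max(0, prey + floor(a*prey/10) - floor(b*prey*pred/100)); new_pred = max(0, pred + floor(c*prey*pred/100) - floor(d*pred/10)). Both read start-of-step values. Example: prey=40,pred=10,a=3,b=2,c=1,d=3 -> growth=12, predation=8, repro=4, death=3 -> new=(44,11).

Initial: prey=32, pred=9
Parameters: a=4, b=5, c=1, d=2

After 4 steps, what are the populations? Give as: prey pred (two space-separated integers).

Step 1: prey: 32+12-14=30; pred: 9+2-1=10
Step 2: prey: 30+12-15=27; pred: 10+3-2=11
Step 3: prey: 27+10-14=23; pred: 11+2-2=11
Step 4: prey: 23+9-12=20; pred: 11+2-2=11

Answer: 20 11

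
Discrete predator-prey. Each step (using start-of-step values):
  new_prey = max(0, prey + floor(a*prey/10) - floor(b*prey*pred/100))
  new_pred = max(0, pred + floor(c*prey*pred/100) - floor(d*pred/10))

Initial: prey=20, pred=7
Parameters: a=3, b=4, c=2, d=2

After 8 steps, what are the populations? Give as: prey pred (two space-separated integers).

Answer: 3 13

Derivation:
Step 1: prey: 20+6-5=21; pred: 7+2-1=8
Step 2: prey: 21+6-6=21; pred: 8+3-1=10
Step 3: prey: 21+6-8=19; pred: 10+4-2=12
Step 4: prey: 19+5-9=15; pred: 12+4-2=14
Step 5: prey: 15+4-8=11; pred: 14+4-2=16
Step 6: prey: 11+3-7=7; pred: 16+3-3=16
Step 7: prey: 7+2-4=5; pred: 16+2-3=15
Step 8: prey: 5+1-3=3; pred: 15+1-3=13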